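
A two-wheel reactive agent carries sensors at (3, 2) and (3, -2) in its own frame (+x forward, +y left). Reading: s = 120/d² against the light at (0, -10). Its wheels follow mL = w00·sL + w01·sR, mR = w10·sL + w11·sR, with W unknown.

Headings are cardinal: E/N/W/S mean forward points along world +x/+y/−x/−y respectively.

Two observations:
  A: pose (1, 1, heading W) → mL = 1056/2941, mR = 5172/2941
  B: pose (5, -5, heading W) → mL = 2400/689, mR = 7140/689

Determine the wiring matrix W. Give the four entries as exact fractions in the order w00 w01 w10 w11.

obs A: pose=(1,1,W) → sL=24/17, sR=120/173, mL=1056/2941, mR=5172/2941
obs B: pose=(5,-5,W) → sL=120/13, sR=120/53, mL=2400/689, mR=7140/689
sensor matrix S = [[24/17, 120/173], [120/13, 120/53]]; det S = -6497280/2026349
solve [mL_A; mL_B] = S·[w00; w01] and [mR_A; mR_B] = S·[w10; w11]:
  w00 = 1/2, w01 = -1/2, w10 = 1, w11 = 1/2

1/2 -1/2 1 1/2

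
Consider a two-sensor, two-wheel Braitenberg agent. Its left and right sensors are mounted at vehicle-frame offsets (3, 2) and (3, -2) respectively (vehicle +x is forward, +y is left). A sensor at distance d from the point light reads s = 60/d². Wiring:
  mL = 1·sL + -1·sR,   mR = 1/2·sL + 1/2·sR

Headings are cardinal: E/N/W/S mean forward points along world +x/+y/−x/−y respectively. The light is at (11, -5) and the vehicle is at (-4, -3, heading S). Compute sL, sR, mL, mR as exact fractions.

left sensor world pos  = (-2, -6); dL² = 170
right sensor world pos = (-6, -6); dR² = 290
sL = 60/170 = 6/17
sR = 60/290 = 6/29
mL = 1·sL + -1·sR = 72/493
mR = 1/2·sL + 1/2·sR = 138/493

6/17 6/29 72/493 138/493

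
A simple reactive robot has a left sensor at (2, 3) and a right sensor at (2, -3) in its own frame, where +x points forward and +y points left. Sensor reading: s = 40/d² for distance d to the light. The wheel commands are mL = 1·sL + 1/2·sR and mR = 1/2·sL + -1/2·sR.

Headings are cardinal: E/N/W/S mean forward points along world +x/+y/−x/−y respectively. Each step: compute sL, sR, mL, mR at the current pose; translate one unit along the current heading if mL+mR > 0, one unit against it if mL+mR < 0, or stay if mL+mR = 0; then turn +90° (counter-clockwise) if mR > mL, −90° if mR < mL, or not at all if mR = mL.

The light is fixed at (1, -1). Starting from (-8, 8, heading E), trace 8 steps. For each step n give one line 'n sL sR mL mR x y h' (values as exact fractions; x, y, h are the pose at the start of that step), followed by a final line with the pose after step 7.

0 40/193 8/17 1452/3281 -432/3281 -8 8 E
1 20/37 4/17 414/629 96/629 -7 8 S
2 8/25 40/221 2268/5525 384/5525 -7 7 W
3 10/61 5/17 645/2074 -135/2074 -8 7 N
4 40/193 8/17 1452/3281 -432/3281 -8 8 E
5 20/37 4/17 414/629 96/629 -7 8 S
6 8/25 40/221 2268/5525 384/5525 -7 7 W
7 10/61 5/17 645/2074 -135/2074 -8 7 N
final -8 8 E

n=0: pose=(-8,8,E); sL=40/193, sR=8/17; mL=1452/3281, mR=-432/3281; mL+mR=60/193 → advance +1; mR−mL=-1884/3281 → turn -1·90°
n=1: pose=(-7,8,S); sL=20/37, sR=4/17; mL=414/629, mR=96/629; mL+mR=30/37 → advance +1; mR−mL=-318/629 → turn -1·90°
n=2: pose=(-7,7,W); sL=8/25, sR=40/221; mL=2268/5525, mR=384/5525; mL+mR=12/25 → advance +1; mR−mL=-1884/5525 → turn -1·90°
n=3: pose=(-8,7,N); sL=10/61, sR=5/17; mL=645/2074, mR=-135/2074; mL+mR=15/61 → advance +1; mR−mL=-390/1037 → turn -1·90°
n=4: pose=(-8,8,E); sL=40/193, sR=8/17; mL=1452/3281, mR=-432/3281; mL+mR=60/193 → advance +1; mR−mL=-1884/3281 → turn -1·90°
n=5: pose=(-7,8,S); sL=20/37, sR=4/17; mL=414/629, mR=96/629; mL+mR=30/37 → advance +1; mR−mL=-318/629 → turn -1·90°
n=6: pose=(-7,7,W); sL=8/25, sR=40/221; mL=2268/5525, mR=384/5525; mL+mR=12/25 → advance +1; mR−mL=-1884/5525 → turn -1·90°
n=7: pose=(-8,7,N); sL=10/61, sR=5/17; mL=645/2074, mR=-135/2074; mL+mR=15/61 → advance +1; mR−mL=-390/1037 → turn -1·90°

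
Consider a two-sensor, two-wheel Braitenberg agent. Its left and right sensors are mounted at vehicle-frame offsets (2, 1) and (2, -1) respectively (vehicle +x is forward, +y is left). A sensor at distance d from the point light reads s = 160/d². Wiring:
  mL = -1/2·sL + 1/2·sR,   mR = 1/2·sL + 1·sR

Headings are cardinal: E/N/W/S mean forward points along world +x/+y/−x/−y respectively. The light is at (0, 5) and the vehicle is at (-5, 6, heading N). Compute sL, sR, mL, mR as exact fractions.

left sensor world pos  = (-6, 8); dL² = 45
right sensor world pos = (-4, 8); dR² = 25
sL = 160/45 = 32/9
sR = 160/25 = 32/5
mL = -1/2·sL + 1/2·sR = 64/45
mR = 1/2·sL + 1·sR = 368/45

32/9 32/5 64/45 368/45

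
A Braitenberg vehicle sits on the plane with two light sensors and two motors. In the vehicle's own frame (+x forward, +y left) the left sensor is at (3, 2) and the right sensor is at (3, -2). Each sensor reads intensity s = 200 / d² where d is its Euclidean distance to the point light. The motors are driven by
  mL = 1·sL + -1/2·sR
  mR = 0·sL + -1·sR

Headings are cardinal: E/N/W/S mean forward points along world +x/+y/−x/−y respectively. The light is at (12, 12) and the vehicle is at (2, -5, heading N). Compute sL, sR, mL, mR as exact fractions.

10/17 10/13 45/221 -10/13

left sensor world pos  = (0, -2); dL² = 340
right sensor world pos = (4, -2); dR² = 260
sL = 200/340 = 10/17
sR = 200/260 = 10/13
mL = 1·sL + -1/2·sR = 45/221
mR = 0·sL + -1·sR = -10/13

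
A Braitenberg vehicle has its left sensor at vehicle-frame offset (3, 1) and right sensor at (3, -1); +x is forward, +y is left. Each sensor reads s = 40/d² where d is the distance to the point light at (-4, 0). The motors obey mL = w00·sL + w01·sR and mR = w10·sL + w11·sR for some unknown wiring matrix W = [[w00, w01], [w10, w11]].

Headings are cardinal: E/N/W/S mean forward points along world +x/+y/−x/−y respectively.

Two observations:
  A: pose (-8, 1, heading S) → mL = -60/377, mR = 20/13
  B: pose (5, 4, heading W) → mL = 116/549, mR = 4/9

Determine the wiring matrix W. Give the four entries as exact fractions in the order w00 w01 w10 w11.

-1/2 1 1/2 0

obs A: pose=(-8,1,S) → sL=40/13, sR=40/29, mL=-60/377, mR=20/13
obs B: pose=(5,4,W) → sL=8/9, sR=40/61, mL=116/549, mR=4/9
sensor matrix S = [[40/13, 40/29], [8/9, 40/61]]; det S = 163840/206973
solve [mL_A; mL_B] = S·[w00; w01] and [mR_A; mR_B] = S·[w10; w11]:
  w00 = -1/2, w01 = 1, w10 = 1/2, w11 = 0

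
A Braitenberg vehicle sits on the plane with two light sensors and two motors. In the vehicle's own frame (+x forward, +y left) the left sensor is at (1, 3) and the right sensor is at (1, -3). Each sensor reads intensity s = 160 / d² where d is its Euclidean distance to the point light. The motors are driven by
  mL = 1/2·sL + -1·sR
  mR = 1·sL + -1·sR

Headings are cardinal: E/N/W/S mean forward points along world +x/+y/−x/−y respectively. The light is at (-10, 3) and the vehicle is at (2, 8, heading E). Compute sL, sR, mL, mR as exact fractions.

160/233 160/173 -23440/40309 -9600/40309

left sensor world pos  = (3, 11); dL² = 233
right sensor world pos = (3, 5); dR² = 173
sL = 160/233 = 160/233
sR = 160/173 = 160/173
mL = 1/2·sL + -1·sR = -23440/40309
mR = 1·sL + -1·sR = -9600/40309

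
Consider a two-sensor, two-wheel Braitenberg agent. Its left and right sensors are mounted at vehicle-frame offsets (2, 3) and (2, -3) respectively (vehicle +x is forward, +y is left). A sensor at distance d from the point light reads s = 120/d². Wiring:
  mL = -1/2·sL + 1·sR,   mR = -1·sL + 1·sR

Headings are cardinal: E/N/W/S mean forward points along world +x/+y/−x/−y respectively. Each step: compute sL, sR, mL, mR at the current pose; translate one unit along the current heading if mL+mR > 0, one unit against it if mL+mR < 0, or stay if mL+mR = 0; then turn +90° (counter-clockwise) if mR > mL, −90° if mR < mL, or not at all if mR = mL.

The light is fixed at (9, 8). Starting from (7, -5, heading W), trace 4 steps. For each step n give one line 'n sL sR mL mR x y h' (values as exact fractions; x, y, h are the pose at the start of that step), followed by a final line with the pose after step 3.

n=0: pose=(7,-5,W); sL=15/34, sR=30/29; mL=1605/1972, mR=585/986; mL+mR=2775/1972 → advance +1; mR−mL=-15/68 → turn -1·90°
n=1: pose=(6,-5,N); sL=120/157, sR=120/121; mL=11580/18997, mR=4320/18997; mL+mR=15900/18997 → advance +1; mR−mL=-60/157 → turn -1·90°
n=2: pose=(6,-4,E); sL=60/41, sR=60/113; mL=-930/4633, mR=-4320/4633; mL+mR=-5250/4633 → advance -1; mR−mL=-30/41 → turn -1·90°
n=3: pose=(5,-4,S); sL=120/197, sR=24/49; mL=1788/9653, mR=-1152/9653; mL+mR=636/9653 → advance +1; mR−mL=-60/197 → turn -1·90°

0 15/34 30/29 1605/1972 585/986 7 -5 W
1 120/157 120/121 11580/18997 4320/18997 6 -5 N
2 60/41 60/113 -930/4633 -4320/4633 6 -4 E
3 120/197 24/49 1788/9653 -1152/9653 5 -4 S
final 5 -5 W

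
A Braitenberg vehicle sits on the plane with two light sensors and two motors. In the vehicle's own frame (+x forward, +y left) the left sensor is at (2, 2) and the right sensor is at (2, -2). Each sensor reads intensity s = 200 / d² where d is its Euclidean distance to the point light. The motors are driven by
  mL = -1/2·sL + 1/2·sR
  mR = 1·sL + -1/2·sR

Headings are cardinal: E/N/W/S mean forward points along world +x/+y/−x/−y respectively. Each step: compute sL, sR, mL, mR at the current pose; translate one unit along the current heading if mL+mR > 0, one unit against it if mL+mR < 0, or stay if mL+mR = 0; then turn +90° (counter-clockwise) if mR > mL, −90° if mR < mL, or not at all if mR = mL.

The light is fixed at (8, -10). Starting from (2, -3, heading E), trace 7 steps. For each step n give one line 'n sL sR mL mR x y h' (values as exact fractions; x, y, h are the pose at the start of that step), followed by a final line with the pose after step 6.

n=0: pose=(2,-3,E); sL=200/97, sR=200/41; mL=5600/3977, mR=-1500/3977; mL+mR=100/97 → advance +1; mR−mL=-7100/3977 → turn -1·90°
n=1: pose=(3,-3,S); sL=100/17, sR=100/37; mL=-1000/629, mR=2850/629; mL+mR=50/17 → advance +1; mR−mL=3850/629 → turn +1·90°
n=2: pose=(3,-4,E); sL=200/73, sR=8; mL=192/73, mR=-92/73; mL+mR=100/73 → advance +1; mR−mL=-284/73 → turn -1·90°
n=3: pose=(4,-4,S); sL=10, sR=50/13; mL=-40/13, mR=105/13; mL+mR=5 → advance +1; mR−mL=145/13 → turn +1·90°
n=4: pose=(4,-5,E); sL=200/53, sR=200/13; mL=4000/689, mR=-2700/689; mL+mR=100/53 → advance +1; mR−mL=-6700/689 → turn -1·90°
n=5: pose=(5,-5,S); sL=20, sR=100/17; mL=-120/17, mR=290/17; mL+mR=10 → advance +1; mR−mL=410/17 → turn +1·90°
n=6: pose=(5,-6,E); sL=200/37, sR=40; mL=640/37, mR=-540/37; mL+mR=100/37 → advance +1; mR−mL=-1180/37 → turn -1·90°

0 200/97 200/41 5600/3977 -1500/3977 2 -3 E
1 100/17 100/37 -1000/629 2850/629 3 -3 S
2 200/73 8 192/73 -92/73 3 -4 E
3 10 50/13 -40/13 105/13 4 -4 S
4 200/53 200/13 4000/689 -2700/689 4 -5 E
5 20 100/17 -120/17 290/17 5 -5 S
6 200/37 40 640/37 -540/37 5 -6 E
final 6 -6 S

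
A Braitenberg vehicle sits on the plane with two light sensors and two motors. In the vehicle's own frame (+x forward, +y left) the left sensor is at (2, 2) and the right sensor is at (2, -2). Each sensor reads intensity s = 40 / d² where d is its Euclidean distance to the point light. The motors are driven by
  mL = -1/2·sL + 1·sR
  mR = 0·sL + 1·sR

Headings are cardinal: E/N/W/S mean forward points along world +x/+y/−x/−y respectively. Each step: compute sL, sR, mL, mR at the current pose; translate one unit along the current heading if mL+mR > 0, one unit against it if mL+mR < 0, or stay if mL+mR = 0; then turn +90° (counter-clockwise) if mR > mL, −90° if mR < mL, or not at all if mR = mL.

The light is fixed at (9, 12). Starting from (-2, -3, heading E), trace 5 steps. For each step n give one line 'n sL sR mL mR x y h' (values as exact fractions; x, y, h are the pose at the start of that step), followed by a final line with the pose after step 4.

0 4/25 4/37 26/925 4/37 -2 -3 E
1 40/313 40/233 7860/72929 40/233 -1 -3 N
2 1/10 5/36 4/45 5/36 -1 -2 W
3 40/337 8/85 996/28645 8/85 -2 -2 S
4 4/25 4/37 26/925 4/37 -2 -3 E
final -1 -3 N

n=0: pose=(-2,-3,E); sL=4/25, sR=4/37; mL=26/925, mR=4/37; mL+mR=126/925 → advance +1; mR−mL=2/25 → turn +1·90°
n=1: pose=(-1,-3,N); sL=40/313, sR=40/233; mL=7860/72929, mR=40/233; mL+mR=20380/72929 → advance +1; mR−mL=20/313 → turn +1·90°
n=2: pose=(-1,-2,W); sL=1/10, sR=5/36; mL=4/45, mR=5/36; mL+mR=41/180 → advance +1; mR−mL=1/20 → turn +1·90°
n=3: pose=(-2,-2,S); sL=40/337, sR=8/85; mL=996/28645, mR=8/85; mL+mR=3692/28645 → advance +1; mR−mL=20/337 → turn +1·90°
n=4: pose=(-2,-3,E); sL=4/25, sR=4/37; mL=26/925, mR=4/37; mL+mR=126/925 → advance +1; mR−mL=2/25 → turn +1·90°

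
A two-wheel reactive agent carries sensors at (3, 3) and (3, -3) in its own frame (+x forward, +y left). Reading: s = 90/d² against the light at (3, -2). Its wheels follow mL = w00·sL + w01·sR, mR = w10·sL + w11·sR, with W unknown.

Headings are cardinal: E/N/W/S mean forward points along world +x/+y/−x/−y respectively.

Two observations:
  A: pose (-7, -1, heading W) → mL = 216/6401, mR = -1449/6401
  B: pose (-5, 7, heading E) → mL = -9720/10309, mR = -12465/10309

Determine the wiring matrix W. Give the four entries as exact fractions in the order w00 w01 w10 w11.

1 -1 1/2 -1

obs A: pose=(-7,-1,W) → sL=90/173, sR=18/37, mL=216/6401, mR=-1449/6401
obs B: pose=(-5,7,E) → sL=90/169, sR=90/61, mL=-9720/10309, mR=-12465/10309
sensor matrix S = [[90/173, 18/37], [90/169, 90/61]]; det S = 33553440/65987909
solve [mL_A; mL_B] = S·[w00; w01] and [mR_A; mR_B] = S·[w10; w11]:
  w00 = 1, w01 = -1, w10 = 1/2, w11 = -1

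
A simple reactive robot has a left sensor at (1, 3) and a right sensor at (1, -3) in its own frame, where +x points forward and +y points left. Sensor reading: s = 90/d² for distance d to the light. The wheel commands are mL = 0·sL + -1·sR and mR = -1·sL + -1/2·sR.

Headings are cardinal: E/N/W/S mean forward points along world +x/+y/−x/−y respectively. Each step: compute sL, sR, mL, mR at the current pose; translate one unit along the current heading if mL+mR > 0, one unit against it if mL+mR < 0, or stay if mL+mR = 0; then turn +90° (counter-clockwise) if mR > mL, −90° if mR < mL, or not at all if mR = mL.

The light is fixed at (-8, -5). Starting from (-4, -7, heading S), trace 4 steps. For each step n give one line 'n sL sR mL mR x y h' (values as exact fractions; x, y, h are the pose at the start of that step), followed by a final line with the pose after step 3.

0 45/29 9 -9 -351/58 -4 -7 S
1 90/29 90/41 -90/41 -4995/1189 -4 -6 E
2 9/4 45/2 -45/2 -27/2 -5 -6 S
3 18/5 18/5 -18/5 -27/5 -5 -5 E
final -6 -5 S

n=0: pose=(-4,-7,S); sL=45/29, sR=9; mL=-9, mR=-351/58; mL+mR=-873/58 → advance -1; mR−mL=171/58 → turn +1·90°
n=1: pose=(-4,-6,E); sL=90/29, sR=90/41; mL=-90/41, mR=-4995/1189; mL+mR=-7605/1189 → advance -1; mR−mL=-2385/1189 → turn -1·90°
n=2: pose=(-5,-6,S); sL=9/4, sR=45/2; mL=-45/2, mR=-27/2; mL+mR=-36 → advance -1; mR−mL=9 → turn +1·90°
n=3: pose=(-5,-5,E); sL=18/5, sR=18/5; mL=-18/5, mR=-27/5; mL+mR=-9 → advance -1; mR−mL=-9/5 → turn -1·90°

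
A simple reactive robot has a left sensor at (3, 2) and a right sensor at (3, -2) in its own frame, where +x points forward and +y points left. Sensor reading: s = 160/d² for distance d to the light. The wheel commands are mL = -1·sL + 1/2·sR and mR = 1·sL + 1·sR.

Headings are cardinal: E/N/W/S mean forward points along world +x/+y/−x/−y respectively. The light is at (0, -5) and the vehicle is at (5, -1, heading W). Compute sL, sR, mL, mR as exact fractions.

left sensor world pos  = (2, -3); dL² = 8
right sensor world pos = (2, 1); dR² = 40
sL = 160/8 = 20
sR = 160/40 = 4
mL = -1·sL + 1/2·sR = -18
mR = 1·sL + 1·sR = 24

20 4 -18 24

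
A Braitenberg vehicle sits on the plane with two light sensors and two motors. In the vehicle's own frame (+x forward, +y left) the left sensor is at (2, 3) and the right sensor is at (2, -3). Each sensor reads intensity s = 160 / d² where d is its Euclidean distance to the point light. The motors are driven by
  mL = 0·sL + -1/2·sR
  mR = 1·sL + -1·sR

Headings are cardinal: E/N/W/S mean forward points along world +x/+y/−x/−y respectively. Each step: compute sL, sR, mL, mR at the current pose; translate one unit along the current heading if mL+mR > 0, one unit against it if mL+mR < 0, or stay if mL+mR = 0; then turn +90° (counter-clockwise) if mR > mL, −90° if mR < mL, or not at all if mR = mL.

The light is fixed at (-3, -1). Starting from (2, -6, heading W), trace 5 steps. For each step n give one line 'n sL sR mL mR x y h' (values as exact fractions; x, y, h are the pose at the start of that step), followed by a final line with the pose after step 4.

n=0: pose=(2,-6,W); sL=160/73, sR=160/13; mL=-80/13, mR=-9600/949; mL+mR=-15440/949 → advance -1; mR−mL=-3760/949 → turn -1·90°
n=1: pose=(3,-6,N); sL=80/9, sR=16/9; mL=-8/9, mR=64/9; mL+mR=56/9 → advance +1; mR−mL=8 → turn +1·90°
n=2: pose=(3,-5,W); sL=32/13, sR=160/17; mL=-80/17, mR=-1536/221; mL+mR=-2576/221 → advance -1; mR−mL=-496/221 → turn -1·90°
n=3: pose=(4,-5,N); sL=8, sR=20/13; mL=-10/13, mR=84/13; mL+mR=74/13 → advance +1; mR−mL=94/13 → turn +1·90°
n=4: pose=(4,-4,W); sL=160/61, sR=32/5; mL=-16/5, mR=-1152/305; mL+mR=-2128/305 → advance -1; mR−mL=-176/305 → turn -1·90°

0 160/73 160/13 -80/13 -9600/949 2 -6 W
1 80/9 16/9 -8/9 64/9 3 -6 N
2 32/13 160/17 -80/17 -1536/221 3 -5 W
3 8 20/13 -10/13 84/13 4 -5 N
4 160/61 32/5 -16/5 -1152/305 4 -4 W
final 5 -4 N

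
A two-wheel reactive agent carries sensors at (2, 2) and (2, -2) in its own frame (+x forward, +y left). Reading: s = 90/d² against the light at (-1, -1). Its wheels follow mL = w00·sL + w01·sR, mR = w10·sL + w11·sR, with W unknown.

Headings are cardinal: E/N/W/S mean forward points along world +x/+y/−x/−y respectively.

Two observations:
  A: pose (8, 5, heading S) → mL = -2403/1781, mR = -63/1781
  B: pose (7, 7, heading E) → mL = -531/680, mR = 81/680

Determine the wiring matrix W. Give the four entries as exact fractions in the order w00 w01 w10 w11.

obs A: pose=(8,5,S) → sL=90/137, sR=18/13, mL=-2403/1781, mR=-63/1781
obs B: pose=(7,7,E) → sL=9/20, sR=45/68, mL=-531/680, mR=81/680
sensor matrix S = [[90/137, 18/13], [9/20, 45/68]]; det S = -28512/151385
solve [mL_A; mL_B] = S·[w00; w01] and [mR_A; mR_B] = S·[w10; w11]:
  w00 = -1, w01 = -1/2, w10 = 1, w11 = -1/2

-1 -1/2 1 -1/2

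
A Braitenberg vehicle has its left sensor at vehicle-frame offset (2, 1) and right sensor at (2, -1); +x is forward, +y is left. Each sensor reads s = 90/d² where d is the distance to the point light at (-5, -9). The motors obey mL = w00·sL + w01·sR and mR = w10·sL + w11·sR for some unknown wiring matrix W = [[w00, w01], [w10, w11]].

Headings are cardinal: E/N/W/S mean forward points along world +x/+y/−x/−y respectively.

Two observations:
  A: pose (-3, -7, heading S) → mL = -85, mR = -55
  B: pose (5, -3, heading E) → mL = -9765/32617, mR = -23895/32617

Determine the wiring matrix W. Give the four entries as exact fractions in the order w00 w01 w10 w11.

obs A: pose=(-3,-7,S) → sL=10, sR=90, mL=-85, mR=-55
obs B: pose=(5,-3,E) → sL=90/193, sR=90/169, mL=-9765/32617, mR=-23895/32617
sensor matrix S = [[10, 90], [90/193, 90/169]]; det S = -1195200/32617
solve [mL_A; mL_B] = S·[w00; w01] and [mR_A; mR_B] = S·[w10; w11]:
  w00 = 1/2, w01 = -1, w10 = -1, w11 = -1/2

1/2 -1 -1 -1/2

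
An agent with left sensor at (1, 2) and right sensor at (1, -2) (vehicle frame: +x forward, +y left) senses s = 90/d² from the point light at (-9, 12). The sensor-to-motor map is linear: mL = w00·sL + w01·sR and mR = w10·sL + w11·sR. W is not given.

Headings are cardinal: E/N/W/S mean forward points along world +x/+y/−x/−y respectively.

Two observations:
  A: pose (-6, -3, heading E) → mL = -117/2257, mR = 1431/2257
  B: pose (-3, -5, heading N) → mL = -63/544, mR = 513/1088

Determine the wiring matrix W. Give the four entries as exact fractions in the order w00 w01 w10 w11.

obs A: pose=(-6,-3,E) → sL=18/37, sR=18/61, mL=-117/2257, mR=1431/2257
obs B: pose=(-3,-5,N) → sL=45/136, sR=9/32, mL=-63/544, mR=513/1088
sensor matrix S = [[18/37, 18/61], [45/136, 9/32]]; det S = 24057/613904
solve [mL_A; mL_B] = S·[w00; w01] and [mR_A; mR_B] = S·[w10; w11]:
  w00 = 1/2, w01 = -1, w10 = 1, w11 = 1/2

1/2 -1 1 1/2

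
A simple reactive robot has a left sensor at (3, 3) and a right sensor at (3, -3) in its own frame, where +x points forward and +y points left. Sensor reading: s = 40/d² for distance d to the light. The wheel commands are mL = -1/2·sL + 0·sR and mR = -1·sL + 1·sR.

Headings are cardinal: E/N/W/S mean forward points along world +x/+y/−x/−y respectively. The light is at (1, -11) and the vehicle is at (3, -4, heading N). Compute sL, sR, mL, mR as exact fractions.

left sensor world pos  = (0, -1); dL² = 101
right sensor world pos = (6, -1); dR² = 125
sL = 40/101 = 40/101
sR = 40/125 = 8/25
mL = -1/2·sL + 0·sR = -20/101
mR = -1·sL + 1·sR = -192/2525

40/101 8/25 -20/101 -192/2525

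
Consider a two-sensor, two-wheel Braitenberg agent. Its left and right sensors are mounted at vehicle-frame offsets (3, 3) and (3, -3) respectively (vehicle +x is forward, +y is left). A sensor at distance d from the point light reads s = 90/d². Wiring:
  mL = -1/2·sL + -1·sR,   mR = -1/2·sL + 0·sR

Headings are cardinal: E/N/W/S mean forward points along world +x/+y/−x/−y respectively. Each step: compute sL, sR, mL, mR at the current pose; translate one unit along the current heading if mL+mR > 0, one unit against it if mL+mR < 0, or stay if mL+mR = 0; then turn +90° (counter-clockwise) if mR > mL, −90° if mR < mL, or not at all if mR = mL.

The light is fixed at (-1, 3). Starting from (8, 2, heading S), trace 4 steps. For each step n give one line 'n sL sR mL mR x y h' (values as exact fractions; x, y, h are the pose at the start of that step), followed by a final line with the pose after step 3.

n=0: pose=(8,2,S); sL=9/16, sR=45/26; mL=-837/416, mR=-9/32; mL+mR=-477/208 → advance -1; mR−mL=45/26 → turn +1·90°
n=1: pose=(8,3,E); sL=10/17, sR=10/17; mL=-15/17, mR=-5/17; mL+mR=-20/17 → advance -1; mR−mL=10/17 → turn +1·90°
n=2: pose=(7,3,N); sL=45/17, sR=9/13; mL=-891/442, mR=-45/34; mL+mR=-738/221 → advance -1; mR−mL=9/13 → turn +1·90°
n=3: pose=(7,2,W); sL=90/41, sR=90/29; mL=-4995/1189, mR=-45/41; mL+mR=-6300/1189 → advance -1; mR−mL=90/29 → turn +1·90°

0 9/16 45/26 -837/416 -9/32 8 2 S
1 10/17 10/17 -15/17 -5/17 8 3 E
2 45/17 9/13 -891/442 -45/34 7 3 N
3 90/41 90/29 -4995/1189 -45/41 7 2 W
final 8 2 S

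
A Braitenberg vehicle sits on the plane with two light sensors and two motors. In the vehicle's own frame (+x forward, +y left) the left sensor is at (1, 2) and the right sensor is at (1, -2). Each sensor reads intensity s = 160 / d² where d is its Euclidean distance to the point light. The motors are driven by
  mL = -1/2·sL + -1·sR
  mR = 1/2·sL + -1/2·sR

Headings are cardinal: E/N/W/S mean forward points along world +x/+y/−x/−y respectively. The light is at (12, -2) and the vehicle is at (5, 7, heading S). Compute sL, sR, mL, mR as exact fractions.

160/89 32/29 -5168/2581 896/2581

left sensor world pos  = (7, 6); dL² = 89
right sensor world pos = (3, 6); dR² = 145
sL = 160/89 = 160/89
sR = 160/145 = 32/29
mL = -1/2·sL + -1·sR = -5168/2581
mR = 1/2·sL + -1/2·sR = 896/2581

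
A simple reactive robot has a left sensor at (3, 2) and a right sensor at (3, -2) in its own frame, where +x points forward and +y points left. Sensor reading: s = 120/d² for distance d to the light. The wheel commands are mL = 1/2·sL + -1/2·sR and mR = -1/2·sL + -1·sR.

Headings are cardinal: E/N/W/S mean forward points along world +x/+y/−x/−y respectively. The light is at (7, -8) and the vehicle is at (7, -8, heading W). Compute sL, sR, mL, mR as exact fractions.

left sensor world pos  = (4, -10); dL² = 13
right sensor world pos = (4, -6); dR² = 13
sL = 120/13 = 120/13
sR = 120/13 = 120/13
mL = 1/2·sL + -1/2·sR = 0
mR = -1/2·sL + -1·sR = -180/13

120/13 120/13 0 -180/13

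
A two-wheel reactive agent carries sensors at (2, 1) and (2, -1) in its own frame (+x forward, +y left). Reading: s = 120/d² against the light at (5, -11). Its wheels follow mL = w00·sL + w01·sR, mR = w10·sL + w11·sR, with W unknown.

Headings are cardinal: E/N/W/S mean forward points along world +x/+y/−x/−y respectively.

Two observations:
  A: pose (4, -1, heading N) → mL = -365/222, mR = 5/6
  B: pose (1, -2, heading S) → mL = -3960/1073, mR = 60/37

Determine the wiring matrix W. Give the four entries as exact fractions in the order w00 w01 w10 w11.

-1 -1 0 1

obs A: pose=(4,-1,N) → sL=30/37, sR=5/6, mL=-365/222, mR=5/6
obs B: pose=(1,-2,S) → sL=60/29, sR=60/37, mL=-3960/1073, mR=60/37
sensor matrix S = [[30/37, 5/6], [60/29, 60/37]]; det S = -16250/39701
solve [mL_A; mL_B] = S·[w00; w01] and [mR_A; mR_B] = S·[w10; w11]:
  w00 = -1, w01 = -1, w10 = 0, w11 = 1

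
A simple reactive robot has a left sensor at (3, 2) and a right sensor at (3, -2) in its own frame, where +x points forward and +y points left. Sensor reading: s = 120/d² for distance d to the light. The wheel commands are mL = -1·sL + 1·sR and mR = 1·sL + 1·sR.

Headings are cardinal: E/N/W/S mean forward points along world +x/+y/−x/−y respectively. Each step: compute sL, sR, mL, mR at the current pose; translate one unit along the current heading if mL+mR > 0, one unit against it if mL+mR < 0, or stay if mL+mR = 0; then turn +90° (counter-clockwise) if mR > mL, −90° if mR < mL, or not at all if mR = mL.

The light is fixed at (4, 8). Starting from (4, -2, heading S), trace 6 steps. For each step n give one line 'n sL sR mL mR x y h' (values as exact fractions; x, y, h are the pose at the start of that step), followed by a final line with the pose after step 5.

0 120/173 120/173 0 240/173 4 -2 S
1 4/3 60/89 -176/267 536/267 4 -3 E
2 24/13 120/73 -192/949 3312/949 5 -3 N
3 30/37 30/17 600/629 1620/629 5 -2 W
4 120/173 120/173 0 240/173 4 -2 S
5 4/3 60/89 -176/267 536/267 4 -3 E
final 5 -3 N

n=0: pose=(4,-2,S); sL=120/173, sR=120/173; mL=0, mR=240/173; mL+mR=240/173 → advance +1; mR−mL=240/173 → turn +1·90°
n=1: pose=(4,-3,E); sL=4/3, sR=60/89; mL=-176/267, mR=536/267; mL+mR=120/89 → advance +1; mR−mL=8/3 → turn +1·90°
n=2: pose=(5,-3,N); sL=24/13, sR=120/73; mL=-192/949, mR=3312/949; mL+mR=240/73 → advance +1; mR−mL=48/13 → turn +1·90°
n=3: pose=(5,-2,W); sL=30/37, sR=30/17; mL=600/629, mR=1620/629; mL+mR=60/17 → advance +1; mR−mL=60/37 → turn +1·90°
n=4: pose=(4,-2,S); sL=120/173, sR=120/173; mL=0, mR=240/173; mL+mR=240/173 → advance +1; mR−mL=240/173 → turn +1·90°
n=5: pose=(4,-3,E); sL=4/3, sR=60/89; mL=-176/267, mR=536/267; mL+mR=120/89 → advance +1; mR−mL=8/3 → turn +1·90°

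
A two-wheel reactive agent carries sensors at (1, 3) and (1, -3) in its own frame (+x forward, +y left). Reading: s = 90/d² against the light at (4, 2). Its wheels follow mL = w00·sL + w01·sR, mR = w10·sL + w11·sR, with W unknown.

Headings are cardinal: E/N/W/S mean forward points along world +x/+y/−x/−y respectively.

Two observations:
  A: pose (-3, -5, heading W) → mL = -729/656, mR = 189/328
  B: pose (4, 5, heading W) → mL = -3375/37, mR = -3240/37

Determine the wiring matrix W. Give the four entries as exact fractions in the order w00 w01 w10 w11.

-1 -1/2 -1 1

obs A: pose=(-3,-5,W) → sL=45/82, sR=9/8, mL=-729/656, mR=189/328
obs B: pose=(4,5,W) → sL=90, sR=90/37, mL=-3375/37, mR=-3240/37
sensor matrix S = [[45/82, 9/8], [90, 90/37]]; det S = -606285/6068
solve [mL_A; mL_B] = S·[w00; w01] and [mR_A; mR_B] = S·[w10; w11]:
  w00 = -1, w01 = -1/2, w10 = -1, w11 = 1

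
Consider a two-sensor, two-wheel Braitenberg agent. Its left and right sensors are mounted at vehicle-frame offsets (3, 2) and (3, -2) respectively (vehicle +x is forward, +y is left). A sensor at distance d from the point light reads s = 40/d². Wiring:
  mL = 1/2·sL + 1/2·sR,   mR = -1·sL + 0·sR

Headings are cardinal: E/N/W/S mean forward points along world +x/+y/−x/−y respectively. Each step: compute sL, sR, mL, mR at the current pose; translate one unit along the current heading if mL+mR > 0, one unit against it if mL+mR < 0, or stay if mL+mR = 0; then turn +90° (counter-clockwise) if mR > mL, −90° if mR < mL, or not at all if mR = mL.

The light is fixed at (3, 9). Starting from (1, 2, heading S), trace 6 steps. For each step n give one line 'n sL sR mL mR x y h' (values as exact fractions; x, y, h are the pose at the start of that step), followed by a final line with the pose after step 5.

0 2/5 10/29 54/145 -2/5 1 2 S
1 40/89 40/41 2600/3649 -40/89 1 3 W
2 20/17 4 44/17 -20/17 0 3 N
3 40/9 40/49 1160/441 -40/9 0 4 E
4 10/17 2/5 42/85 -10/17 -1 4 S
5 8/17 40/53 552/901 -8/17 -1 5 W
final -2 5 N

n=0: pose=(1,2,S); sL=2/5, sR=10/29; mL=54/145, mR=-2/5; mL+mR=-4/145 → advance -1; mR−mL=-112/145 → turn -1·90°
n=1: pose=(1,3,W); sL=40/89, sR=40/41; mL=2600/3649, mR=-40/89; mL+mR=960/3649 → advance +1; mR−mL=-4240/3649 → turn -1·90°
n=2: pose=(0,3,N); sL=20/17, sR=4; mL=44/17, mR=-20/17; mL+mR=24/17 → advance +1; mR−mL=-64/17 → turn -1·90°
n=3: pose=(0,4,E); sL=40/9, sR=40/49; mL=1160/441, mR=-40/9; mL+mR=-800/441 → advance -1; mR−mL=-1040/147 → turn -1·90°
n=4: pose=(-1,4,S); sL=10/17, sR=2/5; mL=42/85, mR=-10/17; mL+mR=-8/85 → advance -1; mR−mL=-92/85 → turn -1·90°
n=5: pose=(-1,5,W); sL=8/17, sR=40/53; mL=552/901, mR=-8/17; mL+mR=128/901 → advance +1; mR−mL=-976/901 → turn -1·90°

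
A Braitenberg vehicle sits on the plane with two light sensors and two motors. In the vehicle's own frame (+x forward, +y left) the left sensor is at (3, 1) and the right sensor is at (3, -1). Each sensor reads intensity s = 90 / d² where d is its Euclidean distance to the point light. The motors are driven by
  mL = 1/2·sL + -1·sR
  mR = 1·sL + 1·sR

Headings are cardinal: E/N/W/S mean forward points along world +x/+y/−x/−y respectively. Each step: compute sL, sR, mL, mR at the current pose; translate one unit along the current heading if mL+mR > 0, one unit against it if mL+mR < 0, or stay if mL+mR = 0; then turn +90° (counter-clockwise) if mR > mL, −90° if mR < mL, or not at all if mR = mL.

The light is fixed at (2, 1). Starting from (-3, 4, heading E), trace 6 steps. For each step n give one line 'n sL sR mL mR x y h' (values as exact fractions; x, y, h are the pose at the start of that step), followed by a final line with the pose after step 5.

n=0: pose=(-3,4,E); sL=9/2, sR=45/4; mL=-9, mR=63/4; mL+mR=27/4 → advance +1; mR−mL=99/4 → turn +1·90°
n=1: pose=(-2,4,N); sL=90/61, sR=2; mL=-77/61, mR=212/61; mL+mR=135/61 → advance +1; mR−mL=289/61 → turn +1·90°
n=2: pose=(-2,5,W); sL=45/29, sR=45/37; mL=-945/2146, mR=2970/1073; mL+mR=135/58 → advance +1; mR−mL=6885/2146 → turn +1·90°
n=3: pose=(-3,5,S); sL=90/17, sR=90/37; mL=135/629, mR=4860/629; mL+mR=135/17 → advance +1; mR−mL=4725/629 → turn +1·90°
n=4: pose=(-3,4,E); sL=9/2, sR=45/4; mL=-9, mR=63/4; mL+mR=27/4 → advance +1; mR−mL=99/4 → turn +1·90°
n=5: pose=(-2,4,N); sL=90/61, sR=2; mL=-77/61, mR=212/61; mL+mR=135/61 → advance +1; mR−mL=289/61 → turn +1·90°

0 9/2 45/4 -9 63/4 -3 4 E
1 90/61 2 -77/61 212/61 -2 4 N
2 45/29 45/37 -945/2146 2970/1073 -2 5 W
3 90/17 90/37 135/629 4860/629 -3 5 S
4 9/2 45/4 -9 63/4 -3 4 E
5 90/61 2 -77/61 212/61 -2 4 N
final -2 5 W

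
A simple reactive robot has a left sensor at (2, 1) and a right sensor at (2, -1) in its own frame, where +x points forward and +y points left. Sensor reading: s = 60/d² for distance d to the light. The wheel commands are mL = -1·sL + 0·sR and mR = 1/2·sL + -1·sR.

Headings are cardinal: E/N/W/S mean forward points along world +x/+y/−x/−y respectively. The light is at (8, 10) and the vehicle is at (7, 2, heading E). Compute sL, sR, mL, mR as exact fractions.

left sensor world pos  = (9, 3); dL² = 50
right sensor world pos = (9, 1); dR² = 82
sL = 60/50 = 6/5
sR = 60/82 = 30/41
mL = -1·sL + 0·sR = -6/5
mR = 1/2·sL + -1·sR = -27/205

6/5 30/41 -6/5 -27/205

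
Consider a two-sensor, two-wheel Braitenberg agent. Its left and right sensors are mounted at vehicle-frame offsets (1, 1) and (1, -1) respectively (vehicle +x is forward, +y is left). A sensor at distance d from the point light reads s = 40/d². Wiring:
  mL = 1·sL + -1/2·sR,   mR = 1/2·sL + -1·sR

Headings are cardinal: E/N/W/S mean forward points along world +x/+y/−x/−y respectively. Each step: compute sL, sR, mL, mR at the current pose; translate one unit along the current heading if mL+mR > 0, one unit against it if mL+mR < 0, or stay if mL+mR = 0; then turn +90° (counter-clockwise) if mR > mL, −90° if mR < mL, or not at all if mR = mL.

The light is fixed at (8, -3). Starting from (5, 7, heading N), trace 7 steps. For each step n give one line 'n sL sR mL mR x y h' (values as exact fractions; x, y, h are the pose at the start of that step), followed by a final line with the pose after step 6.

n=0: pose=(5,7,N); sL=40/137, sR=8/25; mL=452/3425, mR=-596/3425; mL+mR=-144/3425 → advance -1; mR−mL=-1048/3425 → turn -1·90°
n=1: pose=(5,6,E); sL=5/13, sR=10/17; mL=20/221, mR=-175/442; mL+mR=-135/442 → advance -1; mR−mL=-215/442 → turn -1·90°
n=2: pose=(4,6,S); sL=40/73, sR=40/89; mL=2100/6497, mR=-1140/6497; mL+mR=960/6497 → advance +1; mR−mL=-3240/6497 → turn -1·90°
n=3: pose=(4,5,W); sL=20/37, sR=20/53; mL=690/1961, mR=-210/1961; mL+mR=480/1961 → advance +1; mR−mL=-900/1961 → turn -1·90°
n=4: pose=(3,5,N); sL=40/117, sR=40/97; mL=1540/11349, mR=-2740/11349; mL+mR=-400/3783 → advance -1; mR−mL=-4280/11349 → turn -1·90°
n=5: pose=(3,4,E); sL=1/2, sR=10/13; mL=3/26, mR=-27/52; mL+mR=-21/52 → advance -1; mR−mL=-33/52 → turn -1·90°
n=6: pose=(2,4,S); sL=40/61, sR=8/17; mL=436/1037, mR=-148/1037; mL+mR=288/1037 → advance +1; mR−mL=-584/1037 → turn -1·90°

0 40/137 8/25 452/3425 -596/3425 5 7 N
1 5/13 10/17 20/221 -175/442 5 6 E
2 40/73 40/89 2100/6497 -1140/6497 4 6 S
3 20/37 20/53 690/1961 -210/1961 4 5 W
4 40/117 40/97 1540/11349 -2740/11349 3 5 N
5 1/2 10/13 3/26 -27/52 3 4 E
6 40/61 8/17 436/1037 -148/1037 2 4 S
final 2 3 W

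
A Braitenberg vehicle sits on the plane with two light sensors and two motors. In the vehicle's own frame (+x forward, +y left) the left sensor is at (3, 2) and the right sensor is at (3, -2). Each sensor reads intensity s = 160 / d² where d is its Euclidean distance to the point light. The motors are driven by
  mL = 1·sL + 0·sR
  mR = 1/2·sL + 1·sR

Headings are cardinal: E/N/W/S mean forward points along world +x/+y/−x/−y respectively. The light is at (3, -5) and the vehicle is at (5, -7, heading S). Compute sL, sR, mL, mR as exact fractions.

160/41 32/5 160/41 1712/205

left sensor world pos  = (7, -10); dL² = 41
right sensor world pos = (3, -10); dR² = 25
sL = 160/41 = 160/41
sR = 160/25 = 32/5
mL = 1·sL + 0·sR = 160/41
mR = 1/2·sL + 1·sR = 1712/205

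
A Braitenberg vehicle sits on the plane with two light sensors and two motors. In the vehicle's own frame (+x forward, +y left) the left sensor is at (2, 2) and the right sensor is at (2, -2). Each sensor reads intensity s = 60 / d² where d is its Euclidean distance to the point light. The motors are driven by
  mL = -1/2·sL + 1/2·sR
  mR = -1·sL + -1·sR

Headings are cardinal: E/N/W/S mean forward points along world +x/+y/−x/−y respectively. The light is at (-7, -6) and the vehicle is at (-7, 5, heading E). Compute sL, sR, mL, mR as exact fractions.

left sensor world pos  = (-5, 7); dL² = 173
right sensor world pos = (-5, 3); dR² = 85
sL = 60/173 = 60/173
sR = 60/85 = 12/17
mL = -1/2·sL + 1/2·sR = 528/2941
mR = -1·sL + -1·sR = -3096/2941

60/173 12/17 528/2941 -3096/2941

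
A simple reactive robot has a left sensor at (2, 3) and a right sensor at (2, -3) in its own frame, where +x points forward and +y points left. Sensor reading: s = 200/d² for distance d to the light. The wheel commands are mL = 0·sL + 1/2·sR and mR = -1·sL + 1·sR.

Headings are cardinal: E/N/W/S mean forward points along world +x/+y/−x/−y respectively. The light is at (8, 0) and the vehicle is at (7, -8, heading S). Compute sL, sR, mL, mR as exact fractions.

25/13 50/29 25/29 -75/377

left sensor world pos  = (10, -10); dL² = 104
right sensor world pos = (4, -10); dR² = 116
sL = 200/104 = 25/13
sR = 200/116 = 50/29
mL = 0·sL + 1/2·sR = 25/29
mR = -1·sL + 1·sR = -75/377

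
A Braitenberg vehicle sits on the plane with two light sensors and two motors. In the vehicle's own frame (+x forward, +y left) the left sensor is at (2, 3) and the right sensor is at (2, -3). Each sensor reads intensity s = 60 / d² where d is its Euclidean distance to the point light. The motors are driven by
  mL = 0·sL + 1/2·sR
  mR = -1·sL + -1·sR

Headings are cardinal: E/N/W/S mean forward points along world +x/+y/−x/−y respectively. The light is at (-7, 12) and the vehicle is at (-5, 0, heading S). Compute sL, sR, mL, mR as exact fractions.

left sensor world pos  = (-2, -2); dL² = 221
right sensor world pos = (-8, -2); dR² = 197
sL = 60/221 = 60/221
sR = 60/197 = 60/197
mL = 0·sL + 1/2·sR = 30/197
mR = -1·sL + -1·sR = -25080/43537

60/221 60/197 30/197 -25080/43537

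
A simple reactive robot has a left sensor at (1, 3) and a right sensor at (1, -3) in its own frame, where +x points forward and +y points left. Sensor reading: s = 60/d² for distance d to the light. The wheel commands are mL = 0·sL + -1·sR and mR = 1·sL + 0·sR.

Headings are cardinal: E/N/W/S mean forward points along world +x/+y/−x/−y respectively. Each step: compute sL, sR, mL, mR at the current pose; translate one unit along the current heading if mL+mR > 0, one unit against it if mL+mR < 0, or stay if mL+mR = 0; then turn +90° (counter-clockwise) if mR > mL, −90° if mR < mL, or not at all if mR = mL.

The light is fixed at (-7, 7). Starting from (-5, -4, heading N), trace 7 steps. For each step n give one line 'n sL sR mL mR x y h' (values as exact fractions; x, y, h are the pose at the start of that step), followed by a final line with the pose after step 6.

n=0: pose=(-5,-4,N); sL=60/101, sR=12/25; mL=-12/25, mR=60/101; mL+mR=288/2525 → advance +1; mR−mL=2712/2525 → turn +1·90°
n=1: pose=(-5,-3,W); sL=6/17, sR=6/5; mL=-6/5, mR=6/17; mL+mR=-72/85 → advance -1; mR−mL=132/85 → turn +1·90°
n=2: pose=(-4,-3,S); sL=60/157, sR=60/121; mL=-60/121, mR=60/157; mL+mR=-2160/18997 → advance -1; mR−mL=16680/18997 → turn +1·90°
n=3: pose=(-4,-2,E); sL=15/13, sR=3/8; mL=-3/8, mR=15/13; mL+mR=81/104 → advance +1; mR−mL=159/104 → turn +1·90°
n=4: pose=(-3,-2,N); sL=12/13, sR=60/113; mL=-60/113, mR=12/13; mL+mR=576/1469 → advance +1; mR−mL=2136/1469 → turn +1·90°
n=5: pose=(-3,-1,W); sL=6/13, sR=30/17; mL=-30/17, mR=6/13; mL+mR=-288/221 → advance -1; mR−mL=492/221 → turn +1·90°
n=6: pose=(-2,-1,S); sL=12/29, sR=12/17; mL=-12/17, mR=12/29; mL+mR=-144/493 → advance -1; mR−mL=552/493 → turn +1·90°

0 60/101 12/25 -12/25 60/101 -5 -4 N
1 6/17 6/5 -6/5 6/17 -5 -3 W
2 60/157 60/121 -60/121 60/157 -4 -3 S
3 15/13 3/8 -3/8 15/13 -4 -2 E
4 12/13 60/113 -60/113 12/13 -3 -2 N
5 6/13 30/17 -30/17 6/13 -3 -1 W
6 12/29 12/17 -12/17 12/29 -2 -1 S
final -2 0 E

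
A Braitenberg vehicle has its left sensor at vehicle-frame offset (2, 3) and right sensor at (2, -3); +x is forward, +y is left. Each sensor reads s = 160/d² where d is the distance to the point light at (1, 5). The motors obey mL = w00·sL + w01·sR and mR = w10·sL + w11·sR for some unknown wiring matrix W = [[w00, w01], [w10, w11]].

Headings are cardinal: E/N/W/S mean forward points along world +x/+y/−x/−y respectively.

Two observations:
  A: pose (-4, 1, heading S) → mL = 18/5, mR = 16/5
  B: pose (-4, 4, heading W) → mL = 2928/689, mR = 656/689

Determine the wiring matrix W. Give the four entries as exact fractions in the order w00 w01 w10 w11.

obs A: pose=(-4,1,S) → sL=4, sR=8/5, mL=18/5, mR=16/5
obs B: pose=(-4,4,W) → sL=32/13, sR=160/53, mL=2928/689, mR=656/689
sensor matrix S = [[4, 8/5], [32/13, 160/53]]; det S = 28032/3445
solve [mL_A; mL_B] = S·[w00; w01] and [mR_A; mR_B] = S·[w10; w11]:
  w00 = 1/2, w01 = 1, w10 = 1, w11 = -1/2

1/2 1 1 -1/2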